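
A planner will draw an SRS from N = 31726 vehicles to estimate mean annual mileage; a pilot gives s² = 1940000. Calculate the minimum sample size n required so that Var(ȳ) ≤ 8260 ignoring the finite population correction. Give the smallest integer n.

235

Without fpc, n₀ = s²/D = 1940000/8260 = 234.8668.
Rounding up, n = 235.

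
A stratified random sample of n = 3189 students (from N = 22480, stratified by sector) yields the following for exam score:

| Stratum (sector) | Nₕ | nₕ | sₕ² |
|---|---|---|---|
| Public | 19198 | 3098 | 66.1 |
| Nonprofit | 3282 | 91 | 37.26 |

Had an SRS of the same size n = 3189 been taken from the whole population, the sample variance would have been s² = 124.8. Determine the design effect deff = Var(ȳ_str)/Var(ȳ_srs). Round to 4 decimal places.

Var(ȳ_str) = Σ Wₕ²(1−fₕ)sₕ²/nₕ with Wₕ = Nₕ/22480:
  Public: (19198/22480)²·(1−3098/19198)·66.1/3098 = 0.013049963
  Nonprofit: (3282/22480)²·(1−91/3282)·37.26/91 = 0.0084854372
  → Var(ȳ_str) = 0.0215354.
Var(ȳ_srs) = (1 − 3189/22480)·124.8/3189 = 0.033582924.
deff = 0.0215354 / 0.033582924 = 0.6413.

0.6413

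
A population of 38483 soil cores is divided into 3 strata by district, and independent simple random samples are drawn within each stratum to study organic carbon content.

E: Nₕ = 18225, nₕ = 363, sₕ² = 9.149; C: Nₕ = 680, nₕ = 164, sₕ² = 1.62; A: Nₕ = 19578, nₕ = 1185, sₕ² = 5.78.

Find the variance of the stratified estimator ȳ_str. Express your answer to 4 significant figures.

Var(ȳ_str) = Σₕ Wₕ²(1 − fₕ)sₕ²/nₕ with Wₕ = Nₕ/N, N = 38483.
E: Wₕ = 0.47358574; term = 0.47358574²·(1 − 0.01991770)·9.149/363 = 0.0055402171.
C: Wₕ = 0.01767014; term = 0.01767014²·(1 − 0.24117647)·1.62/164 = 2.34041 × 10^-6.
A: Wₕ = 0.50874412; term = 0.50874412²·(1 − 0.06052712)·5.78/1185 = 0.0011860214.
Sum = 0.0067285789.

0.006729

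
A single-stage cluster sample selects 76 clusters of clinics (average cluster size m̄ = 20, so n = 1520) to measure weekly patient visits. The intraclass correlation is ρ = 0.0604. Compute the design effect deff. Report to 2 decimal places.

2.15

deff = 1 + (20 − 1)·0.0604 = 1 + 1.1476 = 2.1476.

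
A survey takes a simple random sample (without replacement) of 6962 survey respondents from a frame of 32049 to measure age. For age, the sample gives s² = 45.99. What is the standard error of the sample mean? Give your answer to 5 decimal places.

0.07191

Under SRS without replacement, Var(ȳ) = (1 − f)·s²/n with f = n/N = 6962/32049 = 0.21722987.
Var(ȳ) = (1 − 0.21722987)·45.99/6962 = 0.78277013·0.0066058604 = 0.0051708702.
SE(ȳ) = √(0.0051708702) = 0.07191.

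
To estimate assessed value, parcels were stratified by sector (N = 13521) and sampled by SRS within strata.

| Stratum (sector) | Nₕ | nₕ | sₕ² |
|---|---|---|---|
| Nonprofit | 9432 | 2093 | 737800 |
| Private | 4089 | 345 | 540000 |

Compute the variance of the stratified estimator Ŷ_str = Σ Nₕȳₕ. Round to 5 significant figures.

4.8363 × 10^10

Var(Ŷ_str) = Σₕ Nₕ²(1 − fₕ)sₕ²/nₕ.
Nonprofit: 9432²·(1 − 2093/9432)·737800/2093 = 2.4401139 × 10^10.
Private: 4089²·(1 − 345/4089)·540000/345 = 2.3962251 × 10^10.
Sum = 4.836339 × 10^10.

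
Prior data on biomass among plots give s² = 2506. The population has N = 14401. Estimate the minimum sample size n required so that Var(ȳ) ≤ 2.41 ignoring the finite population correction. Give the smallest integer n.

1040

Without fpc, n₀ = s²/D = 2506/2.41 = 1039.8340.
Rounding up, n = 1040.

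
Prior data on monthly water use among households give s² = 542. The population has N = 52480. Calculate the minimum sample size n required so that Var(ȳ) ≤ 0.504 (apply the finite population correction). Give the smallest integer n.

Without fpc, n₀ = s²/D = 542/0.504 = 1075.3968.
With fpc, (1 − n/N)·s²/n ≤ D requires n ≥ n₀/(1 + n₀/N) = 1075.3968/(1 + 1075.3968/52480) = 1053.8027.
Rounding up, n = 1054.

1054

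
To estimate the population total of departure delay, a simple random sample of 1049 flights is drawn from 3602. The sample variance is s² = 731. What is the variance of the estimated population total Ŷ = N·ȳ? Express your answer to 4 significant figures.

Var(Ŷ) = N²·Var(ȳ) = N²·(1 − n/N)·s²/n.
f = 1049/3602 = 0.29122710; Var(ȳ) = 0.70877290·731/1049 = 0.49391134.
Var(Ŷ) = 3602² · 0.49391134 = 6.4082053 × 10^6.

6.408 × 10^6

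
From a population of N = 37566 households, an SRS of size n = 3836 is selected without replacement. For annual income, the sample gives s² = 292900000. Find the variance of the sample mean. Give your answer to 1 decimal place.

68558.6

Under SRS without replacement, Var(ȳ) = (1 − f)·s²/n with f = n/N = 3836/37566 = 0.10211361.
Var(ȳ) = (1 − 0.10211361)·292900000/3836 = 0.89788639·76355.579 = 68558.635.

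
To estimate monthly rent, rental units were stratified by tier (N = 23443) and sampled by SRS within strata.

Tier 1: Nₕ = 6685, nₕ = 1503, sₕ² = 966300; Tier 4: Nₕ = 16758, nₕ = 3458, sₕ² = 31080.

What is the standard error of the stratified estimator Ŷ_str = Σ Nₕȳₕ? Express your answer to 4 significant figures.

155800

Var(Ŷ_str) = Σₕ Nₕ²(1 − fₕ)sₕ²/nₕ.
Tier 1: 6685²·(1 − 1503/6685)·966300/1503 = 2.2271621 × 10^10.
Tier 4: 16758²·(1 − 3458/16758)·31080/3458 = 2.0032255 × 10^9.
Sum = 2.4274847 × 10^10.
SE = √(2.4274847 × 10^10) = 155800.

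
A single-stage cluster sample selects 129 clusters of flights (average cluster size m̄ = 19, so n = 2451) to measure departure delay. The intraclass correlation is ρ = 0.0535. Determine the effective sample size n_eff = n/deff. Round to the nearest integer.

1249

deff = 1 + (19 − 1)·0.0535 = 1 + 0.963 = 1.963.
n_eff = 2451 / 1.963 = 1249.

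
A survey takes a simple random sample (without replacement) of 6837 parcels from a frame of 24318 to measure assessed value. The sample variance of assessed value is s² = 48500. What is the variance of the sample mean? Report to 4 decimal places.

5.0993

Under SRS without replacement, Var(ȳ) = (1 − f)·s²/n with f = n/N = 6837/24318 = 0.28114977.
Var(ȳ) = (1 − 0.28114977)·48500/6837 = 0.71885023·7.0937546 = 5.0993471.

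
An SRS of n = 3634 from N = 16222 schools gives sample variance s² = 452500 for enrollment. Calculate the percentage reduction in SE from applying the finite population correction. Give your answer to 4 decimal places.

11.9101

f = n/N = 3634/16222 = 0.22401677.
SE_no-fpc = √(s²/n) = 11.158783; SE_fpc = √((1−f)s²/n) = 9.8297619.
Ratio = √(1−f) = 0.88089910. Reduction = 100·(1 − 0.88089910) = 11.9101%.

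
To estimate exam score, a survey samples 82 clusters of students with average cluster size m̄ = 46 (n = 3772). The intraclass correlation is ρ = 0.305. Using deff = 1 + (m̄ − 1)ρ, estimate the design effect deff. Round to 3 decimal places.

14.725

deff = 1 + (46 − 1)·0.305 = 1 + 13.725 = 14.725.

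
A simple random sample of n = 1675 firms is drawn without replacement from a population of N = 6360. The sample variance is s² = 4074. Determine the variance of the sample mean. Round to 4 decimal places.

Under SRS without replacement, Var(ȳ) = (1 − f)·s²/n with f = n/N = 1675/6360 = 0.26336478.
Var(ȳ) = (1 − 0.26336478)·4074/1675 = 0.73663522·2.4322388 = 1.7916728.

1.7917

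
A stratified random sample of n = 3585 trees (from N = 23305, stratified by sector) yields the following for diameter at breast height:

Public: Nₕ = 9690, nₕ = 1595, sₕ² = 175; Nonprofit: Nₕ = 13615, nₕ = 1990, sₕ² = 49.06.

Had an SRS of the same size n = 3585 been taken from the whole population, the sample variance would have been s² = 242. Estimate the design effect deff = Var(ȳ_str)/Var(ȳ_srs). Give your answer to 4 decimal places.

0.4032

Var(ȳ_str) = Σ Wₕ²(1−fₕ)sₕ²/nₕ with Wₕ = Nₕ/23305:
  Public: (9690/23305)²·(1−1595/9690)·175/1595 = 0.015846005
  Nonprofit: (13615/23305)²·(1−1990/13615)·49.06/1990 = 0.0071843397
  → Var(ȳ_str) = 0.023030345.
Var(ȳ_srs) = (1 − 3585/23305)·242/3585 = 0.057119449.
deff = 0.023030345 / 0.057119449 = 0.4032.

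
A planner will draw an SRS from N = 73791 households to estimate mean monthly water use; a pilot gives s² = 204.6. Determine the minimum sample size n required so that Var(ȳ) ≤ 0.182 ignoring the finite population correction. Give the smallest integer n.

1125

Without fpc, n₀ = s²/D = 204.6/0.182 = 1124.1758.
Rounding up, n = 1125.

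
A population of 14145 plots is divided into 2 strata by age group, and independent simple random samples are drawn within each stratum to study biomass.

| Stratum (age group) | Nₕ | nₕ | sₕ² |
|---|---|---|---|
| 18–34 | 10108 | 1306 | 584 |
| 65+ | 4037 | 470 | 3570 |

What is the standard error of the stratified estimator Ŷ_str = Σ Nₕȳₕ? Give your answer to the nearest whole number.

12213

Var(Ŷ_str) = Σₕ Nₕ²(1 − fₕ)sₕ²/nₕ.
18–34: 10108²·(1 − 1306/10108)·584/1306 = 3.9784716 × 10^7.
65+: 4037²·(1 − 470/4037)·3570/470 = 1.0937856 × 10^8.
Sum = 1.4916328 × 10^8.
SE = √(1.4916328 × 10^8) = 12213.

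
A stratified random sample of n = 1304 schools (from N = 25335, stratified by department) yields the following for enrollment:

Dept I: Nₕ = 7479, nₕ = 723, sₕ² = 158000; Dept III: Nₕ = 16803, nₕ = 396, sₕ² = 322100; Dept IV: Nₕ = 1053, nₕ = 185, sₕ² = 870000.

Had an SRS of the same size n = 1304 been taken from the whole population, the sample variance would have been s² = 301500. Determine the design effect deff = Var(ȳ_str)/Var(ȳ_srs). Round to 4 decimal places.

Var(ȳ_str) = Σ Wₕ²(1−fₕ)sₕ²/nₕ with Wₕ = Nₕ/25335:
  Dept I: (7479/25335)²·(1−723/7479)·158000/723 = 17.203236
  Dept III: (16803/25335)²·(1−396/16803)·322100/396 = 349.35722
  Dept IV: (1053/25335)²·(1−185/1053)·870000/185 = 6.6965914
  → Var(ȳ_str) = 373.25705.
Var(ȳ_srs) = (1 − 1304/25335)·301500/1304 = 219.31112.
deff = 373.25705 / 219.31112 = 1.7020.

1.7020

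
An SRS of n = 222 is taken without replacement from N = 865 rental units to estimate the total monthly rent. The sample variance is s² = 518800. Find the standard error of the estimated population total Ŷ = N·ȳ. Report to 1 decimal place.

36052.6

Var(Ŷ) = N²·Var(ȳ) = N²·(1 − n/N)·s²/n.
f = 222/865 = 0.25664740; Var(ȳ) = 0.74335260·518800/222 = 1737.1682.
Var(Ŷ) = 865² · 1737.1682 = 1.2997927 × 10^9.
SE(Ŷ) = √(1.2997927 × 10^9) = 36052.6.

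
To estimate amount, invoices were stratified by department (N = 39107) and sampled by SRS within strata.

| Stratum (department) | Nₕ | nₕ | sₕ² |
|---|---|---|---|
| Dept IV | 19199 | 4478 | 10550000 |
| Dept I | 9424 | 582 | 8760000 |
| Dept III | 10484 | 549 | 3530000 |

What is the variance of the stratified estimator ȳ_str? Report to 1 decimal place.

Var(ȳ_str) = Σₕ Wₕ²(1 − fₕ)sₕ²/nₕ with Wₕ = Nₕ/N, N = 39107.
Dept IV: Wₕ = 0.49093513; term = 0.49093513²·(1 − 0.23324131)·10550000/4478 = 435.38683.
Dept I: Wₕ = 0.24097988; term = 0.24097988²·(1 − 0.06175722)·8760000/582 = 820.08318.
Dept III: Wₕ = 0.26808500; term = 0.26808500²·(1 − 0.05236551)·3530000/549 = 437.91341.
Sum = 1693.3834.

1693.4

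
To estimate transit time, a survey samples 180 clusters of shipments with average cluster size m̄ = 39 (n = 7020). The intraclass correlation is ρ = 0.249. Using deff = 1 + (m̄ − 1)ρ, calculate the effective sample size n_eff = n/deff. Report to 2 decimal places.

671.00

deff = 1 + (39 − 1)·0.249 = 1 + 9.462 = 10.462.
n_eff = 7020 / 10.462 = 671.00.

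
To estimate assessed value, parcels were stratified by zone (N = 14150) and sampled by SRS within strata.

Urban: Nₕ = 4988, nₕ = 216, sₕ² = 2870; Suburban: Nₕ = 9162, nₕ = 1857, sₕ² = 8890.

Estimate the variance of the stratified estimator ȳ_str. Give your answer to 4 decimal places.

Var(ȳ_str) = Σₕ Wₕ²(1 − fₕ)sₕ²/nₕ with Wₕ = Nₕ/N, N = 14150.
Urban: Wₕ = 0.35250883; term = 0.35250883²·(1 − 0.04330393)·2870/216 = 1.5795819.
Suburban: Wₕ = 0.64749117; term = 0.64749117²·(1 − 0.20268500)·8890/1857 = 1.6002487.
Sum = 3.1798306.

3.1798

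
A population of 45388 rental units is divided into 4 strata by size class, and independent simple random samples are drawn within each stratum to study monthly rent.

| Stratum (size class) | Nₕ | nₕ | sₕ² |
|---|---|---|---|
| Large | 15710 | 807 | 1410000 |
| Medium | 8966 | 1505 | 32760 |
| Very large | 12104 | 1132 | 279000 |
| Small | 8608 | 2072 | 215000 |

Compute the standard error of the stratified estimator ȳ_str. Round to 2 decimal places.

14.76

Var(ȳ_str) = Σₕ Wₕ²(1 − fₕ)sₕ²/nₕ with Wₕ = Nₕ/N, N = 45388.
Large: Wₕ = 0.34612673; term = 0.34612673²·(1 − 0.05136856)·1410000/807 = 198.56988.
Medium: Wₕ = 0.19754120; term = 0.19754120²·(1 − 0.16785635)·32760/1505 = 0.70683993.
Very large: Wₕ = 0.26667842; term = 0.26667842²·(1 − 0.09352280)·279000/1132 = 15.888774.
Small: Wₕ = 0.18965365; term = 0.18965365²·(1 − 0.24070632)·215000/2072 = 2.8338765.
Sum = 217.99937.
SE = √(217.99937) = 14.76.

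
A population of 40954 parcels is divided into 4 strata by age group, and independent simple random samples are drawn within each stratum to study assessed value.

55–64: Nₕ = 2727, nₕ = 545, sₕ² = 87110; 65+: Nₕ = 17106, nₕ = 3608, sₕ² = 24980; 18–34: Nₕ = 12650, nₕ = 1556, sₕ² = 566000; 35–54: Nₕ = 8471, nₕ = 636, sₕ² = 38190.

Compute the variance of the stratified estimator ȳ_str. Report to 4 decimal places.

34.3327

Var(ȳ_str) = Σₕ Wₕ²(1 − fₕ)sₕ²/nₕ with Wₕ = Nₕ/N, N = 40954.
55–64: Wₕ = 0.06658690; term = 0.06658690²·(1 − 0.19985332)·87110/545 = 0.56704659.
65+: Wₕ = 0.41768814; term = 0.41768814²·(1 − 0.21092014)·24980/3608 = 0.95312782.
18–34: Wₕ = 0.30888314; term = 0.30888314²·(1 − 0.12300395)·566000/1556 = 30.436371.
35–54: Wₕ = 0.20684182; term = 0.20684182²·(1 − 0.07507968)·38190/636 = 2.3761485.
Sum = 34.332694.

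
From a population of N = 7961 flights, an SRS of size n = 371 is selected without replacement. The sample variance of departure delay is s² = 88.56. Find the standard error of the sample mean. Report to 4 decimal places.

0.4771

Under SRS without replacement, Var(ȳ) = (1 − f)·s²/n with f = n/N = 371/7961 = 0.04660219.
Var(ȳ) = (1 − 0.04660219)·88.56/371 = 0.95339781·0.2387062 = 0.22758197.
SE(ȳ) = √(0.22758197) = 0.4771.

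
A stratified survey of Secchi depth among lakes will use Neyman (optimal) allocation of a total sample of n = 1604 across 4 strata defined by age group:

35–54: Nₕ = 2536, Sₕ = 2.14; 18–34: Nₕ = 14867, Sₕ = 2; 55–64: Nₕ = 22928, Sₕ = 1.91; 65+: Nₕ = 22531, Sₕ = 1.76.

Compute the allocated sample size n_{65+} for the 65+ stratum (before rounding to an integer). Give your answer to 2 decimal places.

Neyman allocation: nₕ = n·NₕSₕ / Σⱼ NⱼSⱼ.
Σ NⱼSⱼ = 2536·2.14 + 14867·2 + 22928·1.91 + 22531·1.76 = 118608.08.
n_{65+} = 1604·22531·1.76 / 118608.08 = 536.27.

536.27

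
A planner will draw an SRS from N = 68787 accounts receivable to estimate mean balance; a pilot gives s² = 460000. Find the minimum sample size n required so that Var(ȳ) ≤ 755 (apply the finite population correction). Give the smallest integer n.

604

Without fpc, n₀ = s²/D = 460000/755 = 609.2715.
With fpc, (1 − n/N)·s²/n ≤ D requires n ≥ n₀/(1 + n₀/N) = 609.2715/(1 + 609.2715/68787) = 603.9223.
Rounding up, n = 604.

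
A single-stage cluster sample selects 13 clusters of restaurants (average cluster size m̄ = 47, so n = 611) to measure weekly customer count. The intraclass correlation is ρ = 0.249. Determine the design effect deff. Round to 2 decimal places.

deff = 1 + (47 − 1)·0.249 = 1 + 11.454 = 12.454.

12.45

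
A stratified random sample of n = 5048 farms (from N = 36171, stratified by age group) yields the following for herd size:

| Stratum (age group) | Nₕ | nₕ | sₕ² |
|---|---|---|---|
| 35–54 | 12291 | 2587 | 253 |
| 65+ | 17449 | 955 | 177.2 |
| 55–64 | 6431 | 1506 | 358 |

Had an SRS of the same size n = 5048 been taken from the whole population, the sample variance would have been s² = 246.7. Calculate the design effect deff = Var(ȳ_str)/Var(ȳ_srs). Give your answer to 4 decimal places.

1.3195

Var(ȳ_str) = Σ Wₕ²(1−fₕ)sₕ²/nₕ with Wₕ = Nₕ/36171:
  35–54: (12291/36171)²·(1−2587/12291)·253/2587 = 0.0089154048
  65+: (17449/36171)²·(1−955/17449)·177.2/955 = 0.040816508
  55–64: (6431/36171)²·(1−1506/6431)·358/1506 = 0.0057546878
  → Var(ȳ_str) = 0.055486601.
Var(ȳ_srs) = (1 − 5048/36171)·246.7/5048 = 0.042050459.
deff = 0.055486601 / 0.042050459 = 1.3195.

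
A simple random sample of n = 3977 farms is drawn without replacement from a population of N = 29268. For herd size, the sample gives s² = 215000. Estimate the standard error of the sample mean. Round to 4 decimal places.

6.8348

Under SRS without replacement, Var(ȳ) = (1 − f)·s²/n with f = n/N = 3977/29268 = 0.13588219.
Var(ȳ) = (1 − 0.13588219)·215000/3977 = 0.86411781·54.06085 = 46.714943.
SE(ȳ) = √(46.714943) = 6.8348.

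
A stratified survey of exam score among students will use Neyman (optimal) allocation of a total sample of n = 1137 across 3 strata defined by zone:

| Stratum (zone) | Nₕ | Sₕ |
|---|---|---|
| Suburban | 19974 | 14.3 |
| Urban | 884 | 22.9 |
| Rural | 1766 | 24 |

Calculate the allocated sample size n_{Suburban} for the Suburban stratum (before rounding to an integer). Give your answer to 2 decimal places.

932.53

Neyman allocation: nₕ = n·NₕSₕ / Σⱼ NⱼSⱼ.
Σ NⱼSⱼ = 19974·14.3 + 884·22.9 + 1766·24 = 348255.8.
n_{Suburban} = 1137·19974·14.3 / 348255.8 = 932.53.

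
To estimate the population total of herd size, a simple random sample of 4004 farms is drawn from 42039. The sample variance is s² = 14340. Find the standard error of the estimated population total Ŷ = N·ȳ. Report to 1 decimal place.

Var(Ŷ) = N²·Var(ȳ) = N²·(1 − n/N)·s²/n.
f = 4004/42039 = 0.09524489; Var(ȳ) = 0.90475511·14340/4004 = 3.2403068.
Var(Ŷ) = 42039² · 3.2403068 = 5.7265214 × 10^9.
SE(Ŷ) = √(5.7265214 × 10^9) = 75673.8.

75673.8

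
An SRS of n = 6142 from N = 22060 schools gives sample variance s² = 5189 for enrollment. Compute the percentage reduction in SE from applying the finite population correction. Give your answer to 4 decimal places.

15.0543

f = n/N = 6142/22060 = 0.27842248.
SE_no-fpc = √(s²/n) = 0.91915114; SE_fpc = √((1−f)s²/n) = 0.78077954.
Ratio = √(1−f) = 0.84945719. Reduction = 100·(1 − 0.84945719) = 15.0543%.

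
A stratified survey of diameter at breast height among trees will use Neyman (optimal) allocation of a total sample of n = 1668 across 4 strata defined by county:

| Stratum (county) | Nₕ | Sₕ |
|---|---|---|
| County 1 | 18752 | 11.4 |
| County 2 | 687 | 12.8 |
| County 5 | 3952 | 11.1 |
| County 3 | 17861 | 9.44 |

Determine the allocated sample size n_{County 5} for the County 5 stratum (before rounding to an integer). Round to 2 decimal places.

168.19

Neyman allocation: nₕ = n·NₕSₕ / Σⱼ NⱼSⱼ.
Σ NⱼSⱼ = 18752·11.4 + 687·12.8 + 3952·11.1 + 17861·9.44 = 435041.44.
n_{County 5} = 1668·3952·11.1 / 435041.44 = 168.19.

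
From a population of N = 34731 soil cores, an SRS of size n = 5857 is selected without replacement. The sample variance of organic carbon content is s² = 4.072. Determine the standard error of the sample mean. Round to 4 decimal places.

Under SRS without replacement, Var(ȳ) = (1 − f)·s²/n with f = n/N = 5857/34731 = 0.16863897.
Var(ȳ) = (1 − 0.16863897)·4.072/5857 = 0.83136103·6.9523647 × 10^-4 = 5.7799251 × 10^-4.
SE(ȳ) = √(5.7799251 × 10^-4) = 0.0240.

0.0240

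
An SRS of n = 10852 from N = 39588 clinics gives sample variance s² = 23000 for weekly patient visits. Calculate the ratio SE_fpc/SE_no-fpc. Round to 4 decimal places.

f = n/N = 10852/39588 = 0.27412347.
SE_no-fpc = √(s²/n) = 1.4558245; SE_fpc = √((1−f)s²/n) = 1.240339.
Ratio = √(1−f) = 0.85198388.

0.8520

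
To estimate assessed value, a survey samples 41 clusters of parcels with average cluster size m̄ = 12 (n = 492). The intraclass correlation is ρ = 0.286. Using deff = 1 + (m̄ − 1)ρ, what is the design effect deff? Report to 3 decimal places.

deff = 1 + (12 − 1)·0.286 = 1 + 3.146 = 4.146.

4.146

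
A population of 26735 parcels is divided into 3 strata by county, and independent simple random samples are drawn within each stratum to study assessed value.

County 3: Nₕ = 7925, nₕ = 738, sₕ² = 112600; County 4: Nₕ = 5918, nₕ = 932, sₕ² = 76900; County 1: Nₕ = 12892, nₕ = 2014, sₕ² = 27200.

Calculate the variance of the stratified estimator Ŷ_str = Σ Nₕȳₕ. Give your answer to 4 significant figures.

Var(Ŷ_str) = Σₕ Nₕ²(1 − fₕ)sₕ²/nₕ.
County 3: 7925²·(1 − 738/7925)·112600/738 = 8.6901834 × 10^9.
County 4: 5918²·(1 − 932/5918)·76900/932 = 2.4346563 × 10^9.
County 1: 12892²·(1 − 2014/12892)·27200/2014 = 1.8939948 × 10^9.
Sum = 1.3018835 × 10^10.

1.302 × 10^10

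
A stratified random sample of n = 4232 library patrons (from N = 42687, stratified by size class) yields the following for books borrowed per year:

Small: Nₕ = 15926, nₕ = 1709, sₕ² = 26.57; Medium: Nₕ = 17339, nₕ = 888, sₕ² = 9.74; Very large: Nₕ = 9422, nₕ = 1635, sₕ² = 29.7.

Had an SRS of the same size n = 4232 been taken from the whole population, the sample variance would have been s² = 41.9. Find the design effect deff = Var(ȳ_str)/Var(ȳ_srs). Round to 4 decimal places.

0.4911

Var(ȳ_str) = Σ Wₕ²(1−fₕ)sₕ²/nₕ with Wₕ = Nₕ/42687:
  Small: (15926/42687)²·(1−1709/15926)·26.57/1709 = 0.0019318478
  Medium: (17339/42687)²·(1−888/17339)·9.74/888 = 0.0017170031
  Very large: (9422/42687)²·(1−1635/9422)·29.7/1635 = 7.3140967 × 10^-4
  → Var(ȳ_str) = 0.0043802606.
Var(ȳ_srs) = (1 − 4232/42687)·41.9/4232 = 0.0089191927.
deff = 0.0043802606 / 0.0089191927 = 0.4911.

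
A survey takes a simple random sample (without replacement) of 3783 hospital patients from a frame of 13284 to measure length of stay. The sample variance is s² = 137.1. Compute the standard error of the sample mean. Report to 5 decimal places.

Under SRS without replacement, Var(ȳ) = (1 − f)·s²/n with f = n/N = 3783/13284 = 0.28477868.
Var(ȳ) = (1 − 0.28477868)·137.1/3783 = 0.71522132·0.036241079 = 0.025920392.
SE(ȳ) = √(0.025920392) = 0.16100.

0.16100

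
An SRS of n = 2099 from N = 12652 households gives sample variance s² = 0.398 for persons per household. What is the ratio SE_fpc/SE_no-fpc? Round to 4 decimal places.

0.9133

f = n/N = 2099/12652 = 0.16590262.
SE_no-fpc = √(s²/n) = 0.013770044; SE_fpc = √((1−f)s²/n) = 0.012576034.
Ratio = √(1−f) = 0.91328932.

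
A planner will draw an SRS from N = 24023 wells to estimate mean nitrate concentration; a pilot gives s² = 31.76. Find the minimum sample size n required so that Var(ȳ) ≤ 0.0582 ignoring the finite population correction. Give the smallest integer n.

Without fpc, n₀ = s²/D = 31.76/0.0582 = 545.7045.
Rounding up, n = 546.

546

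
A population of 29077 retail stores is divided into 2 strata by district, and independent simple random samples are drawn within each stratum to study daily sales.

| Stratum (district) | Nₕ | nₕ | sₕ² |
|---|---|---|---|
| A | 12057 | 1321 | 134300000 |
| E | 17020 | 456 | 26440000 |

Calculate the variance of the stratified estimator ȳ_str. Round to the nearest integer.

Var(ȳ_str) = Σₕ Wₕ²(1 − fₕ)sₕ²/nₕ with Wₕ = Nₕ/N, N = 29077.
A: Wₕ = 0.41465763; term = 0.41465763²·(1 − 0.10956291)·134300000/1321 = 15565.238.
E: Wₕ = 0.58534237; term = 0.58534237²·(1 − 0.02679201)·26440000/456 = 19334.021.
Sum = 34899.259.

34899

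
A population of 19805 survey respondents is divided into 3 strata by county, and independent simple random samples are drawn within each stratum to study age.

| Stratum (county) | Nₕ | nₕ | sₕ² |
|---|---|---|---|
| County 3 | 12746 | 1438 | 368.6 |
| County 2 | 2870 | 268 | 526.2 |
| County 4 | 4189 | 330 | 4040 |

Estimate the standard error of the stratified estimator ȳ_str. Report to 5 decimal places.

Var(ȳ_str) = Σₕ Wₕ²(1 − fₕ)sₕ²/nₕ with Wₕ = Nₕ/N, N = 19805.
County 3: Wₕ = 0.64357485; term = 0.64357485²·(1 − 0.11281971)·368.6/1438 = 0.094190362.
County 2: Wₕ = 0.14491290; term = 0.14491290²·(1 − 0.09337979)·526.2/268 = 0.037381399.
County 4: Wₕ = 0.21151224; term = 0.21151224²·(1 − 0.07877775)·4040/330 = 0.50454844.
Sum = 0.6361202.
SE = √(0.6361202) = 0.79757.

0.79757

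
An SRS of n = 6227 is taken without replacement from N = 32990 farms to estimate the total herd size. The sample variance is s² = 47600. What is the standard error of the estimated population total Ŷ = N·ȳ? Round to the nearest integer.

82153

Var(Ŷ) = N²·Var(ȳ) = N²·(1 − n/N)·s²/n.
f = 6227/32990 = 0.18875417; Var(ȳ) = 0.81124583·47600/6227 = 6.2012689.
Var(Ŷ) = 32990² · 6.2012689 = 6.7490896 × 10^9.
SE(Ŷ) = √(6.7490896 × 10^9) = 82153.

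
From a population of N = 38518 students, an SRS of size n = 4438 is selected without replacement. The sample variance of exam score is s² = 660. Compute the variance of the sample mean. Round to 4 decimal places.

0.1316

Under SRS without replacement, Var(ȳ) = (1 − f)·s²/n with f = n/N = 4438/38518 = 0.11521886.
Var(ȳ) = (1 − 0.11521886)·660/4438 = 0.88478114·0.14871564 = 0.13158079.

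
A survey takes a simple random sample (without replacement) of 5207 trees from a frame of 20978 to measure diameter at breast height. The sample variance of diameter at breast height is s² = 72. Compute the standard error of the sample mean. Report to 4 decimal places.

0.1020

Under SRS without replacement, Var(ȳ) = (1 − f)·s²/n with f = n/N = 5207/20978 = 0.24821241.
Var(ȳ) = (1 − 0.24821241)·72/5207 = 0.75178759·0.01382754 = 0.010395373.
SE(ȳ) = √(0.010395373) = 0.1020.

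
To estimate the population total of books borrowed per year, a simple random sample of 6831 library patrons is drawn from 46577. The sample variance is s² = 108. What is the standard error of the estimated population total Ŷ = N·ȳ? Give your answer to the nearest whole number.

Var(Ŷ) = N²·Var(ȳ) = N²·(1 − n/N)·s²/n.
f = 6831/46577 = 0.14666037; Var(ȳ) = 0.85333963·108/6831 = 0.013491536.
Var(Ŷ) = 46577² · 0.013491536 = 2.9268767 × 10^7.
SE(Ŷ) = √(2.9268767 × 10^7) = 5410.

5410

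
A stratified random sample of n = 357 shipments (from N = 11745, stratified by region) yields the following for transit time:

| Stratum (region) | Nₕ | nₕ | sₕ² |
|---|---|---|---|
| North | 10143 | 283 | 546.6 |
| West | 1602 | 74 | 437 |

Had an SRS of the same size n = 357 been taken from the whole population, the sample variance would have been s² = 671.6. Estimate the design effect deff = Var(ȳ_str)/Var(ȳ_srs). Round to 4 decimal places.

0.8251

Var(ȳ_str) = Σ Wₕ²(1−fₕ)sₕ²/nₕ with Wₕ = Nₕ/11745:
  North: (10143/11745)²·(1−283/10143)·546.6/283 = 1.4002981
  West: (1602/11745)²·(1−74/1602)·437/74 = 0.10479234
  → Var(ȳ_str) = 1.5050904.
Var(ȳ_srs) = (1 − 357/11745)·671.6/357 = 1.8240507.
deff = 1.5050904 / 1.8240507 = 0.8251.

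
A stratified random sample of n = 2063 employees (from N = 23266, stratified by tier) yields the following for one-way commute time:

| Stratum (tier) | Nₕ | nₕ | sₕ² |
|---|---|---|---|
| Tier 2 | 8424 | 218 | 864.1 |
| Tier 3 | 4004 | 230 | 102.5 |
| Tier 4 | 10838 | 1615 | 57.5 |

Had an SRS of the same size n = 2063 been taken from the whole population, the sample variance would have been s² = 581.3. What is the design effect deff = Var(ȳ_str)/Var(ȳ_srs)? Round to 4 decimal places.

Var(ȳ_str) = Σ Wₕ²(1−fₕ)sₕ²/nₕ with Wₕ = Nₕ/23266:
  Tier 2: (8424/23266)²·(1−218/8424)·864.1/218 = 0.50619044
  Tier 3: (4004/23266)²·(1−230/4004)·102.5/230 = 0.012440807
  Tier 4: (10838/23266)²·(1−1615/10838)·57.5/1615 = 0.0065746589
  → Var(ȳ_str) = 0.52520591.
Var(ȳ_srs) = (1 − 2063/23266)·581.3/2063 = 0.25678916.
deff = 0.52520591 / 0.25678916 = 2.0453.

2.0453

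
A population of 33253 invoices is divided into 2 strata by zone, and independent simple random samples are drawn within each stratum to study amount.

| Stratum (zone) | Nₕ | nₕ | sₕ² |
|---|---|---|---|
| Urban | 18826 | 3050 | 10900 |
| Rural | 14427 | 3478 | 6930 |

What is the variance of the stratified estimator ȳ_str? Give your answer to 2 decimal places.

1.24

Var(ȳ_str) = Σₕ Wₕ²(1 − fₕ)sₕ²/nₕ with Wₕ = Nₕ/N, N = 33253.
Urban: Wₕ = 0.56614441; term = 0.56614441²·(1 − 0.16200999)·10900/3050 = 0.95988664.
Rural: Wₕ = 0.43385559; term = 0.43385559²·(1 − 0.24107576)·6930/3478 = 0.28463774.
Sum = 1.2445244.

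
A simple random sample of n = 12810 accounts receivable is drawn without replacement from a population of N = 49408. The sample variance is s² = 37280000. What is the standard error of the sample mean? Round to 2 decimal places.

Under SRS without replacement, Var(ȳ) = (1 − f)·s²/n with f = n/N = 12810/49408 = 0.25926975.
Var(ȳ) = (1 − 0.25926975)·37280000/12810 = 0.74073025·2910.2264 = 2155.6927.
SE(ȳ) = √(2155.6927) = 46.43.

46.43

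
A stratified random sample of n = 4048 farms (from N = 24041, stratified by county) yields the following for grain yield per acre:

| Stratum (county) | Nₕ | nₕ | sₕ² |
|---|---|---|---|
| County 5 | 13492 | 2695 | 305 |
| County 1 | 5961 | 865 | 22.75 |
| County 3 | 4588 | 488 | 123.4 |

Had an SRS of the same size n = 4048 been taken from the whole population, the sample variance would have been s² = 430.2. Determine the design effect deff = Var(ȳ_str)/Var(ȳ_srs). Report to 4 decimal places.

Var(ȳ_str) = Σ Wₕ²(1−fₕ)sₕ²/nₕ with Wₕ = Nₕ/24041:
  County 5: (13492/24041)²·(1−2695/13492)·305/2695 = 0.02852433
  County 1: (5961/24041)²·(1−865/5961)·22.75/865 = 0.0013823206
  County 3: (4588/24041)²·(1−488/4588)·123.4/488 = 0.0082299566
  → Var(ȳ_str) = 0.038136607.
Var(ȳ_srs) = (1 − 4048/24041)·430.2/4048 = 0.088380273.
deff = 0.038136607 / 0.088380273 = 0.4315.

0.4315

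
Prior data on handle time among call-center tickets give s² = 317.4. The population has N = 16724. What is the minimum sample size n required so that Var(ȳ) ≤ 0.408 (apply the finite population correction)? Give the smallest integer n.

Without fpc, n₀ = s²/D = 317.4/0.408 = 777.9412.
With fpc, (1 − n/N)·s²/n ≤ D requires n ≥ n₀/(1 + n₀/N) = 777.9412/(1 + 777.9412/16724) = 743.3626.
Rounding up, n = 744.

744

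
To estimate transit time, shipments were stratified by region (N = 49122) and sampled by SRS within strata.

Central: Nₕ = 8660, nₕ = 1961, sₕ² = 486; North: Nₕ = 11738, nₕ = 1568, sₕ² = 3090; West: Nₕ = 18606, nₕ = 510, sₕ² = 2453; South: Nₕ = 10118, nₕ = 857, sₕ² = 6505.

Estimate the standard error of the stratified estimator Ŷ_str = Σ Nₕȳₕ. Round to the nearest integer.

50797

Var(Ŷ_str) = Σₕ Nₕ²(1 − fₕ)sₕ²/nₕ.
Central: 8660²·(1 − 1961/8660)·486/1961 = 1.4377605 × 10^7.
North: 11738²·(1 − 1568/11738)·3090/1568 = 2.3524883 × 10^8.
West: 18606²·(1 − 510/18606)·2453/510 = 1.619433 × 10^9.
South: 10118²·(1 − 857/10118)·6505/857 = 7.1124469 × 10^8.
Sum = 2.5803041 × 10^9.
SE = √(2.5803041 × 10^9) = 50797.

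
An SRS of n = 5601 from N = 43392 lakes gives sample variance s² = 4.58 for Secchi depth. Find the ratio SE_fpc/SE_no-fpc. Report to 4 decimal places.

0.9332

f = n/N = 5601/43392 = 0.12907909.
SE_no-fpc = √(s²/n) = 0.028595649; SE_fpc = √((1−f)s²/n) = 0.026686358.
Ratio = √(1−f) = 0.93323143.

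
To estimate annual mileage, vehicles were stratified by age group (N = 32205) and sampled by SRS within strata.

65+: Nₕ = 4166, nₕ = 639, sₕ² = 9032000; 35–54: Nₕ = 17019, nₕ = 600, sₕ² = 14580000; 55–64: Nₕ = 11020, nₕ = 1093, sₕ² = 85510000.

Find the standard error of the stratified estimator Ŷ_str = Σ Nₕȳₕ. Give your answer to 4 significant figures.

3.944 × 10^6

Var(Ŷ_str) = Σₕ Nₕ²(1 − fₕ)sₕ²/nₕ.
65+: 4166²·(1 − 639/4166)·9032000/639 = 2.0768627 × 10^11.
35–54: 17019²·(1 − 600/17019)·14580000/600 = 6.7902696 × 10^12.
55–64: 11020²·(1 − 1093/11020)·85510000/1093 = 8.5584745 × 10^12.
Sum = 1.555643 × 10^13.
SE = √(1.555643 × 10^13) = 3.944 × 10^6.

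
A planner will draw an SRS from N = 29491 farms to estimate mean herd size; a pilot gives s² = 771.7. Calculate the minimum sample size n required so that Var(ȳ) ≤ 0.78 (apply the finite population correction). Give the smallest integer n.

958

Without fpc, n₀ = s²/D = 771.7/0.78 = 989.3590.
With fpc, (1 − n/N)·s²/n ≤ D requires n ≥ n₀/(1 + n₀/N) = 989.3590/(1 + 989.3590/29491) = 957.2455.
Rounding up, n = 958.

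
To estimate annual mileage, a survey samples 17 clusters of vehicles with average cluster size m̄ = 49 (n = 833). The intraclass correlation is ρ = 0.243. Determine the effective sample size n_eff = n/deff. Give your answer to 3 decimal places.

65.777

deff = 1 + (49 − 1)·0.243 = 1 + 11.664 = 12.664.
n_eff = 833 / 12.664 = 65.777.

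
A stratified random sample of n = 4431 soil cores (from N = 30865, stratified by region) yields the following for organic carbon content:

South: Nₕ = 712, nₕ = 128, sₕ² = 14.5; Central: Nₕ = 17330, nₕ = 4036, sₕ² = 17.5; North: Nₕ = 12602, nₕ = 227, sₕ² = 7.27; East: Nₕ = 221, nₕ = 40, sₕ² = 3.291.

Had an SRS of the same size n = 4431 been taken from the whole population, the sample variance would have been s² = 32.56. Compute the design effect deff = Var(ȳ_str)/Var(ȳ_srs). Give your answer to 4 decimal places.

1.0081

Var(ȳ_str) = Σ Wₕ²(1−fₕ)sₕ²/nₕ with Wₕ = Nₕ/30865:
  South: (712/30865)²·(1−128/712)·14.5/128 = 4.9444537 × 10^-5
  Central: (17330/30865)²·(1−4036/17330)·17.5/4036 = 0.0010485969
  North: (12602/30865)²·(1−227/12602)·7.27/227 = 0.0052427684
  East: (221/30865)²·(1−40/221)·3.291/40 = 3.4546669 × 10^-6
  → Var(ȳ_str) = 0.0063442645.
Var(ȳ_srs) = (1 − 4431/30865)·32.56/4431 = 0.0062933118.
deff = 0.0063442645 / 0.0062933118 = 1.0081.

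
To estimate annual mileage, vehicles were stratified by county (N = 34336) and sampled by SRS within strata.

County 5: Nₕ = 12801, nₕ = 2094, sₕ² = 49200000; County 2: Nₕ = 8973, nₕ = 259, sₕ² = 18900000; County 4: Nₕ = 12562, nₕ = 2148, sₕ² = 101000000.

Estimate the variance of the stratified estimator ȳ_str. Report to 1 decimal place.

Var(ȳ_str) = Σₕ Wₕ²(1 − fₕ)sₕ²/nₕ with Wₕ = Nₕ/N, N = 34336.
County 5: Wₕ = 0.37281570; term = 0.37281570²·(1 − 0.16358097)·49200000/2094 = 2731.497.
County 2: Wₕ = 0.26132922; term = 0.26132922²·(1 − 0.02886437)·18900000/259 = 4839.6935.
County 4: Wₕ = 0.36585508; term = 0.36585508²·(1 − 0.17099188)·101000000/2148 = 5217.5192.
Sum = 12788.71.

12788.7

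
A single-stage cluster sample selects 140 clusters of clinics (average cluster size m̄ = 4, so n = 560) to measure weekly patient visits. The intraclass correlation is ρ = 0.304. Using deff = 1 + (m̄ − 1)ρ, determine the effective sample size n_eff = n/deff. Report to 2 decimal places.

292.89

deff = 1 + (4 − 1)·0.304 = 1 + 0.912 = 1.912.
n_eff = 560 / 1.912 = 292.89.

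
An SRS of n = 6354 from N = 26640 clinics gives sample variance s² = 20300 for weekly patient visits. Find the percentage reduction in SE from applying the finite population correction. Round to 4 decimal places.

12.7368

f = n/N = 6354/26640 = 0.23851351.
SE_no-fpc = √(s²/n) = 1.7874109; SE_fpc = √((1−f)s²/n) = 1.5597519.
Ratio = √(1−f) = 0.87263193. Reduction = 100·(1 − 0.87263193) = 12.7368%.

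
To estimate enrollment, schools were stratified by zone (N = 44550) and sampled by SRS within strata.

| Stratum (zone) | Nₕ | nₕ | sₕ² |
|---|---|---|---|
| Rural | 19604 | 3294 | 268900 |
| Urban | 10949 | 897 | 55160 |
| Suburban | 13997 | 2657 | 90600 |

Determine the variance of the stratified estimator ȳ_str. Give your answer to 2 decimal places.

Var(ȳ_str) = Σₕ Wₕ²(1 − fₕ)sₕ²/nₕ with Wₕ = Nₕ/N, N = 44550.
Rural: Wₕ = 0.44004489; term = 0.44004489²·(1 − 0.16802693)·268900/3294 = 13.151353.
Urban: Wₕ = 0.24576880; term = 0.24576880²·(1 − 0.08192529)·55160/897 = 3.4100703.
Suburban: Wₕ = 0.31418631; term = 0.31418631²·(1 − 0.18982639)·90600/2657 = 2.7270258.
Sum = 19.288449.

19.29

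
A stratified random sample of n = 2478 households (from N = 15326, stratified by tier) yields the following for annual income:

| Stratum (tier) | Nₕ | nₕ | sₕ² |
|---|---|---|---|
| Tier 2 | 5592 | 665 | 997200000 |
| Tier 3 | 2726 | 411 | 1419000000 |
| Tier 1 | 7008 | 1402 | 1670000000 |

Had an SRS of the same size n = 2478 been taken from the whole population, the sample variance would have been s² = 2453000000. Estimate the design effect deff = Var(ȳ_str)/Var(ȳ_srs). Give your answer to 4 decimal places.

0.5638

Var(ȳ_str) = Σ Wₕ²(1−fₕ)sₕ²/nₕ with Wₕ = Nₕ/15326:
  Tier 2: (5592/15326)²·(1−665/5592)·997200000/665 = 175894.68
  Tier 3: (2726/15326)²·(1−411/2726)·1419000000/411 = 92759.795
  Tier 1: (7008/15326)²·(1−1402/7008)·1670000000/1402 = 199231.5
  → Var(ȳ_str) = 467885.98.
Var(ȳ_srs) = (1 − 2478/15326)·2453000000/2478 = 829856.41.
deff = 467885.98 / 829856.41 = 0.5638.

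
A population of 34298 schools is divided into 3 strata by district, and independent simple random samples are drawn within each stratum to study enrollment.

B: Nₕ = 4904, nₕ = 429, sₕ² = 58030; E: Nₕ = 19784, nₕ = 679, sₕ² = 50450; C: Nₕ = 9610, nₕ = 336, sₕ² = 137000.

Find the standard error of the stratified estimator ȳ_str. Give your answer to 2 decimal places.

Var(ȳ_str) = Σₕ Wₕ²(1 − fₕ)sₕ²/nₕ with Wₕ = Nₕ/N, N = 34298.
B: Wₕ = 0.14298210; term = 0.14298210²·(1 − 0.08747961)·58030/429 = 2.5234877.
E: Wₕ = 0.57682664; term = 0.57682664²·(1 − 0.03432066)·50450/679 = 23.873437.
C: Wₕ = 0.28019126; term = 0.28019126²·(1 − 0.03496358)·137000/336 = 30.891157.
Sum = 57.288082.
SE = √(57.288082) = 7.57.

7.57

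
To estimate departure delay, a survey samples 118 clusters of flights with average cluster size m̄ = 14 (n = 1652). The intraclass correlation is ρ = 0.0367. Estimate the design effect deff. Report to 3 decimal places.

deff = 1 + (14 − 1)·0.0367 = 1 + 0.4771 = 1.4771.

1.477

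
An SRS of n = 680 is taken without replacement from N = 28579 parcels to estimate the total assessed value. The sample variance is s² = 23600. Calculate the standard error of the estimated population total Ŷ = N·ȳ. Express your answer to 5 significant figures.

166350

Var(Ŷ) = N²·Var(ȳ) = N²·(1 − n/N)·s²/n.
f = 680/28579 = 0.02379369; Var(ȳ) = 0.97620631·23600/680 = 33.880101.
Var(Ŷ) = 28579² · 33.880101 = 2.7671886 × 10^10.
SE(Ŷ) = √(2.7671886 × 10^10) = 166350.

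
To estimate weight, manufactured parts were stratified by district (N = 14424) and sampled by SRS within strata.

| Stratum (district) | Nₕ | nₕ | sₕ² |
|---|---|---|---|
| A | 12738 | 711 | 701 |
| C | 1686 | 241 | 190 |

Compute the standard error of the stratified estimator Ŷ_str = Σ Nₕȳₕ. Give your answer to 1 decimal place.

12367.9

Var(Ŷ_str) = Σₕ Nₕ²(1 − fₕ)sₕ²/nₕ.
A: 12738²·(1 − 711/12738)·701/711 = 1.5104522 × 10^8.
C: 1686²·(1 − 241/1686)·190/241 = 1.9207108 × 10^6.
Sum = 1.5296593 × 10^8.
SE = √(1.5296593 × 10^8) = 12367.9.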